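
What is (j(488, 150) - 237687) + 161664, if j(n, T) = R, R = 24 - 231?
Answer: -76230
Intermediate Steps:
R = -207
j(n, T) = -207
(j(488, 150) - 237687) + 161664 = (-207 - 237687) + 161664 = -237894 + 161664 = -76230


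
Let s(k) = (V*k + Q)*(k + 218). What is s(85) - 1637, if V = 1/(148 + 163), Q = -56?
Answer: -5760400/311 ≈ -18522.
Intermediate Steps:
V = 1/311 ≈ 0.0032154
s(k) = (-56 + k/311)*(218 + k) (s(k) = (k/311 - 56)*(k + 218) = (-56 + k/311)*(218 + k))
s(85) - 1637 = (-12208 - 17198/311*85 + (1/311)*85²) - 1637 = (-12208 - 1461830/311 + (1/311)*7225) - 1637 = (-12208 - 1461830/311 + 7225/311) - 1637 = -5251293/311 - 1637 = -5760400/311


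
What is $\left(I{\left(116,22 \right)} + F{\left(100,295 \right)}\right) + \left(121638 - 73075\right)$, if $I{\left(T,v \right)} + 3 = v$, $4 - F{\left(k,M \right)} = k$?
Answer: $48486$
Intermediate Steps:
$F{\left(k,M \right)} = 4 - k$
$I{\left(T,v \right)} = -3 + v$
$\left(I{\left(116,22 \right)} + F{\left(100,295 \right)}\right) + \left(121638 - 73075\right) = \left(\left(-3 + 22\right) + \left(4 - 100\right)\right) + \left(121638 - 73075\right) = \left(19 + \left(4 - 100\right)\right) + 48563 = \left(19 - 96\right) + 48563 = -77 + 48563 = 48486$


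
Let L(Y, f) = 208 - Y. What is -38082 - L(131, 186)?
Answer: -38159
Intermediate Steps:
-38082 - L(131, 186) = -38082 - (208 - 1*131) = -38082 - (208 - 131) = -38082 - 1*77 = -38082 - 77 = -38159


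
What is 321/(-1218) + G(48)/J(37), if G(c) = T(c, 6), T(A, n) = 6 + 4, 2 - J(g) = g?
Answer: -223/406 ≈ -0.54926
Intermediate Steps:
J(g) = 2 - g
T(A, n) = 10
G(c) = 10
321/(-1218) + G(48)/J(37) = 321/(-1218) + 10/(2 - 1*37) = 321*(-1/1218) + 10/(2 - 37) = -107/406 + 10/(-35) = -107/406 + 10*(-1/35) = -107/406 - 2/7 = -223/406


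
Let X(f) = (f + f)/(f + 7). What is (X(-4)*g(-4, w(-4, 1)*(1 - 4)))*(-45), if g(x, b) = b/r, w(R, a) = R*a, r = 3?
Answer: 480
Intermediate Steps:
X(f) = 2*f/(7 + f) (X(f) = (2*f)/(7 + f) = 2*f/(7 + f))
g(x, b) = b/3
(X(-4)*g(-4, w(-4, 1)*(1 - 4)))*(-45) = ((2*(-4)/(7 - 4))*(((-4*1)*(1 - 4))/3))*(-45) = ((2*(-4)/3)*((-4*(-3))/3))*(-45) = ((2*(-4)*(1/3))*((1/3)*12))*(-45) = -8/3*4*(-45) = -32/3*(-45) = 480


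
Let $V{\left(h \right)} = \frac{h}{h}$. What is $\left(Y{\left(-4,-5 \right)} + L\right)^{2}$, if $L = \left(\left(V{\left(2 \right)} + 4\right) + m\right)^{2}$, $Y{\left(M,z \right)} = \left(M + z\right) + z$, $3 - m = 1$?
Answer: $1225$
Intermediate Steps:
$m = 2$ ($m = 3 - 1 = 2$)
$V{\left(h \right)} = 1$
$Y{\left(M,z \right)} = M + 2 z$
$L = 49$ ($L = \left(\left(1 + 4\right) + 2\right)^{2} = \left(5 + 2\right)^{2} = 7^{2} = 49$)
$\left(Y{\left(-4,-5 \right)} + L\right)^{2} = \left(\left(-4 + 2 \left(-5\right)\right) + 49\right)^{2} = \left(\left(-4 - 10\right) + 49\right)^{2} = \left(-14 + 49\right)^{2} = 35^{2} = 1225$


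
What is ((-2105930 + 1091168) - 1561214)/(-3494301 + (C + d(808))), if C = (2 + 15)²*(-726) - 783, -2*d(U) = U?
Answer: 1287988/1852651 ≈ 0.69521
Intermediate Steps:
d(U) = -U/2
C = -210597 (C = 17²*(-726) - 783 = 289*(-726) - 783 = -209814 - 783 = -210597)
((-2105930 + 1091168) - 1561214)/(-3494301 + (C + d(808))) = ((-2105930 + 1091168) - 1561214)/(-3494301 + (-210597 - ½*808)) = (-1014762 - 1561214)/(-3494301 + (-210597 - 404)) = -2575976/(-3494301 - 211001) = -2575976/(-3705302) = -2575976*(-1/3705302) = 1287988/1852651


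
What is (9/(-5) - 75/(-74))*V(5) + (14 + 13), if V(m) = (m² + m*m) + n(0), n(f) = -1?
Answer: -4269/370 ≈ -11.538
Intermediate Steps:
V(m) = -1 + 2*m² (V(m) = (m² + m*m) - 1 = (m² + m²) - 1 = 2*m² - 1 = -1 + 2*m²)
(9/(-5) - 75/(-74))*V(5) + (14 + 13) = (9/(-5) - 75/(-74))*(-1 + 2*5²) + (14 + 13) = (9*(-⅕) - 75*(-1/74))*(-1 + 2*25) + 27 = (-9/5 + 75/74)*(-1 + 50) + 27 = -291/370*49 + 27 = -14259/370 + 27 = -4269/370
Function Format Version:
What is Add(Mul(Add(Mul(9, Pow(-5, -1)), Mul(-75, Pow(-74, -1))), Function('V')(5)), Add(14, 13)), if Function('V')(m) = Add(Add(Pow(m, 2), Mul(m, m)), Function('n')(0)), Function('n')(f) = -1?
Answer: Rational(-4269, 370) ≈ -11.538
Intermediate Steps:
Function('V')(m) = Add(-1, Mul(2, Pow(m, 2))) (Function('V')(m) = Add(Add(Pow(m, 2), Mul(m, m)), -1) = Add(Add(Pow(m, 2), Pow(m, 2)), -1) = Add(Mul(2, Pow(m, 2)), -1) = Add(-1, Mul(2, Pow(m, 2))))
Add(Mul(Add(Mul(9, Pow(-5, -1)), Mul(-75, Pow(-74, -1))), Function('V')(5)), Add(14, 13)) = Add(Mul(Add(Mul(9, Pow(-5, -1)), Mul(-75, Pow(-74, -1))), Add(-1, Mul(2, Pow(5, 2)))), Add(14, 13)) = Add(Mul(Add(Mul(9, Rational(-1, 5)), Mul(-75, Rational(-1, 74))), Add(-1, Mul(2, 25))), 27) = Add(Mul(Add(Rational(-9, 5), Rational(75, 74)), Add(-1, 50)), 27) = Add(Mul(Rational(-291, 370), 49), 27) = Add(Rational(-14259, 370), 27) = Rational(-4269, 370)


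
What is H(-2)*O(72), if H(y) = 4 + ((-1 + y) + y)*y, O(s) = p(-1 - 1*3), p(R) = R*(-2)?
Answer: 112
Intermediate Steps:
p(R) = -2*R
O(s) = 8 (O(s) = -2*(-1 - 1*3) = -2*(-1 - 3) = -2*(-4) = 8)
H(y) = 4 + y*(-1 + 2*y) (H(y) = 4 + (-1 + 2*y)*y = 4 + y*(-1 + 2*y))
H(-2)*O(72) = (4 - 1*(-2) + 2*(-2)²)*8 = (4 + 2 + 2*4)*8 = (4 + 2 + 8)*8 = 14*8 = 112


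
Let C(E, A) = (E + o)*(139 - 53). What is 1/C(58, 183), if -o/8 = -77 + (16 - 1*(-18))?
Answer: 1/34572 ≈ 2.8925e-5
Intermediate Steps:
o = 344 (o = -8*(-77 + (16 - 1*(-18))) = -8*(-77 + (16 + 18)) = -8*(-77 + 34) = -8*(-43) = 344)
C(E, A) = 29584 + 86*E (C(E, A) = (E + 344)*(139 - 53) = (344 + E)*86 = 29584 + 86*E)
1/C(58, 183) = 1/(29584 + 86*58) = 1/(29584 + 4988) = 1/34572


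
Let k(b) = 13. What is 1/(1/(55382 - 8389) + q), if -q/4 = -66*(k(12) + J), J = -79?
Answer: -46993/818806031 ≈ -5.7392e-5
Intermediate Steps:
q = -17424 (q = -(-264)*(13 - 79) = -(-264)*(-66) = -4*4356 = -17424)
1/(1/(55382 - 8389) + q) = 1/(1/(55382 - 8389) - 17424) = 1/(1/46993 - 17424) = 1/(-818806031/46993) = -46993/818806031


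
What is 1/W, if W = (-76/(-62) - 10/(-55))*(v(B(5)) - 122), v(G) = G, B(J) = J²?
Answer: -341/46560 ≈ -0.0073239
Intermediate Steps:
W = -46560/341 (W = (-76/(-62) - 10/(-55))*(5² - 122) = (-76*(-1/62) - 10*(-1/55))*(25 - 122) = (38/31 + 2/11)*(-97) = (480/341)*(-97) = -46560/341 ≈ -136.54)
1/W = 1/(-46560/341) = -341/46560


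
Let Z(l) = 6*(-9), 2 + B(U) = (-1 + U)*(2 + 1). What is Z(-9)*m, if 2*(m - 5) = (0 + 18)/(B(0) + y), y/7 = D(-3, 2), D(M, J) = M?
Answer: -3267/13 ≈ -251.31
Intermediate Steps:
y = -21 (y = 7*(-3) = -21)
B(U) = -5 + 3*U (B(U) = -2 + (-1 + U)*(2 + 1) = -2 + (-1 + U)*3 = -2 + (-3 + 3*U) = -5 + 3*U)
m = 121/26 (m = 5 + ((0 + 18)/((-5 + 3*0) - 21))/2 = 5 + (18/((-5 + 0) - 21))/2 = 5 + (18/(-5 - 21))/2 = 5 + (18/(-26))/2 = 5 + (18*(-1/26))/2 = 5 + (½)*(-9/13) = 5 - 9/26 = 121/26 ≈ 4.6538)
Z(l) = -54
Z(-9)*m = -54*121/26 = -3267/13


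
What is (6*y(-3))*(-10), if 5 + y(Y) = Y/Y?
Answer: 240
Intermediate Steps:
y(Y) = -4 (y(Y) = -5 + Y/Y = -5 + 1 = -4)
(6*y(-3))*(-10) = (6*(-4))*(-10) = -24*(-10) = 240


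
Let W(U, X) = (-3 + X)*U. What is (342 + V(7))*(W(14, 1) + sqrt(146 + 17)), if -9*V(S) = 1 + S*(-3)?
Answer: -86744/9 + 3098*sqrt(163)/9 ≈ -5243.5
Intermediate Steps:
W(U, X) = U*(-3 + X)
V(S) = -1/9 + S/3 (V(S) = -(1 + S*(-3))/9 = -(1 - 3*S)/9 = -1/9 + S/3)
(342 + V(7))*(W(14, 1) + sqrt(146 + 17)) = (342 + (-1/9 + (1/3)*7))*(14*(-3 + 1) + sqrt(146 + 17)) = (342 + (-1/9 + 7/3))*(14*(-2) + sqrt(163)) = (342 + 20/9)*(-28 + sqrt(163)) = 3098*(-28 + sqrt(163))/9 = -86744/9 + 3098*sqrt(163)/9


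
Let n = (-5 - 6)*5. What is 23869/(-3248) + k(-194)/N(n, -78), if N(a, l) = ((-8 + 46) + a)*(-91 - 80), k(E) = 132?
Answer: -22986149/3147312 ≈ -7.3034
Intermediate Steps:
n = -55 (n = -11*5 = -55)
N(a, l) = -6498 - 171*a (N(a, l) = (38 + a)*(-171) = -6498 - 171*a)
23869/(-3248) + k(-194)/N(n, -78) = 23869/(-3248) + 132/(-6498 - 171*(-55)) = 23869*(-1/3248) + 132/(-6498 + 9405) = -23869/3248 + 132/2907 = -23869/3248 + 132*(1/2907) = -23869/3248 + 44/969 = -22986149/3147312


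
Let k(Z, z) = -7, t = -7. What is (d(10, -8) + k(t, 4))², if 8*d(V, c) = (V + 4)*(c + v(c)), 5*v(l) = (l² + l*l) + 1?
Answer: 233289/400 ≈ 583.22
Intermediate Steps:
v(l) = ⅕ + 2*l²/5 (v(l) = ((l² + l*l) + 1)/5 = ((l² + l²) + 1)/5 = (2*l² + 1)/5 = (1 + 2*l²)/5 = ⅕ + 2*l²/5)
d(V, c) = (4 + V)*(⅕ + c + 2*c²/5)/8 (d(V, c) = ((V + 4)*(c + (⅕ + 2*c²/5)))/8 = ((4 + V)*(⅕ + c + 2*c²/5))/8 = (4 + V)*(⅕ + c + 2*c²/5)/8)
(d(10, -8) + k(t, 4))² = ((⅒ + (½)*(-8) + (⅕)*(-8)² + (⅛)*10*(-8) + (1/40)*10*(1 + 2*(-8)²)) - 7)² = ((⅒ - 4 + (⅕)*64 - 10 + (1/40)*10*(1 + 2*64)) - 7)² = ((⅒ - 4 + 64/5 - 10 + (1/40)*10*(1 + 128)) - 7)² = ((⅒ - 4 + 64/5 - 10 + (1/40)*10*129) - 7)² = ((⅒ - 4 + 64/5 - 10 + 129/4) - 7)² = (623/20 - 7)² = (483/20)² = 233289/400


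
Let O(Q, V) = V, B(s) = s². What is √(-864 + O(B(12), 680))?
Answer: 2*I*√46 ≈ 13.565*I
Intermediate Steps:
√(-864 + O(B(12), 680)) = √(-864 + 680) = √(-184) = 2*I*√46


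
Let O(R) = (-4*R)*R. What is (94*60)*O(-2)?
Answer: -90240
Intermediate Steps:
O(R) = -4*R²
(94*60)*O(-2) = (94*60)*(-4*(-2)²) = 5640*(-4*4) = 5640*(-16) = -90240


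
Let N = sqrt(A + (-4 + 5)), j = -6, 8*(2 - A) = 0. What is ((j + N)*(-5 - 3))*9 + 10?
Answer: 442 - 72*sqrt(3) ≈ 317.29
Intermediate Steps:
A = 2 (A = 2 - 1/8*0 = 2 + 0 = 2)
N = sqrt(3) (N = sqrt(2 + (-4 + 5)) = sqrt(2 + 1) = sqrt(3) ≈ 1.7320)
((j + N)*(-5 - 3))*9 + 10 = ((-6 + sqrt(3))*(-5 - 3))*9 + 10 = ((-6 + sqrt(3))*(-8))*9 + 10 = (48 - 8*sqrt(3))*9 + 10 = (432 - 72*sqrt(3)) + 10 = 442 - 72*sqrt(3)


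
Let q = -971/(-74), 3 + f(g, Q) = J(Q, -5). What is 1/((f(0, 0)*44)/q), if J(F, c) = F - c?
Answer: 971/6512 ≈ 0.14911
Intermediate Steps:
f(g, Q) = 2 + Q (f(g, Q) = -3 + (Q - 1*(-5)) = -3 + (Q + 5) = -3 + (5 + Q) = 2 + Q)
q = 971/74 (q = -971*(-1/74) = 971/74 ≈ 13.122)
1/((f(0, 0)*44)/q) = 1/(((2 + 0)*44)/(971/74)) = 1/((2*44)*(74/971)) = 1/(88*(74/971)) = 1/(6512/971) = 971/6512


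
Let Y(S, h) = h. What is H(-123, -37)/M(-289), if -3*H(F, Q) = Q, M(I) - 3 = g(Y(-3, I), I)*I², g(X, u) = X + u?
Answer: -37/144825405 ≈ -2.5548e-7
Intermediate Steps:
M(I) = 3 + 2*I³ (M(I) = 3 + (I + I)*I² = 3 + (2*I)*I² = 3 + 2*I³)
H(F, Q) = -Q/3
H(-123, -37)/M(-289) = (-⅓*(-37))/(3 + 2*(-289)³) = 37/(3*(3 + 2*(-24137569))) = 37/(3*(3 - 48275138)) = (37/3)/(-48275135) = (37/3)*(-1/48275135) = -37/144825405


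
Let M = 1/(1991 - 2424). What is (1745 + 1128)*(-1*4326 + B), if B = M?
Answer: -5381585807/433 ≈ -1.2429e+7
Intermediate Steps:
M = -1/433 (M = 1/(-433) = -1/433 ≈ -0.0023095)
B = -1/433 ≈ -0.0023095
(1745 + 1128)*(-1*4326 + B) = (1745 + 1128)*(-1*4326 - 1/433) = 2873*(-4326 - 1/433) = 2873*(-1873159/433) = -5381585807/433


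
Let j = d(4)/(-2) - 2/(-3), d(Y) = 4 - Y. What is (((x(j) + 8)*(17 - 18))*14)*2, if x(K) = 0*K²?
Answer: -224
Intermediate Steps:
j = ⅔ (j = (4 - 1*4)/(-2) - 2/(-3) = (4 - 4)*(-½) - 2*(-⅓) = 0*(-½) + ⅔ = 0 + ⅔ = ⅔ ≈ 0.66667)
x(K) = 0
(((x(j) + 8)*(17 - 18))*14)*2 = (((0 + 8)*(17 - 18))*14)*2 = ((8*(-1))*14)*2 = -8*14*2 = -112*2 = -224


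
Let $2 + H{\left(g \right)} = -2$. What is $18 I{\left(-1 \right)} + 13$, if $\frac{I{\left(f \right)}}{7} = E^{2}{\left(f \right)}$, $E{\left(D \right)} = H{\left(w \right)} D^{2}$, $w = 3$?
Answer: $2029$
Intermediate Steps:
$H{\left(g \right)} = -4$ ($H{\left(g \right)} = -2 - 2 = -4$)
$E{\left(D \right)} = - 4 D^{2}$
$I{\left(f \right)} = 112 f^{4}$ ($I{\left(f \right)} = 7 \left(- 4 f^{2}\right)^{2} = 7 \cdot 16 f^{4} = 112 f^{4}$)
$18 I{\left(-1 \right)} + 13 = 18 \cdot 112 \left(-1\right)^{4} + 13 = 18 \cdot 112 \cdot 1 + 13 = 18 \cdot 112 + 13 = 2016 + 13 = 2029$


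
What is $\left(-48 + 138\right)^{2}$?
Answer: $8100$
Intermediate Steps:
$\left(-48 + 138\right)^{2} = 90^{2} = 8100$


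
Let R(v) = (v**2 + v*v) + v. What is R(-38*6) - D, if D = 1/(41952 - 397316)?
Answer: 36865461361/355364 ≈ 1.0374e+5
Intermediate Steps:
D = -1/355364 (D = 1/(-355364) = -1/355364 ≈ -2.8140e-6)
R(v) = v + 2*v**2 (R(v) = (v**2 + v**2) + v = 2*v**2 + v = v + 2*v**2)
R(-38*6) - D = (-38*6)*(1 + 2*(-38*6)) - 1*(-1/355364) = -228*(1 + 2*(-228)) + 1/355364 = -228*(1 - 456) + 1/355364 = -228*(-455) + 1/355364 = 103740 + 1/355364 = 36865461361/355364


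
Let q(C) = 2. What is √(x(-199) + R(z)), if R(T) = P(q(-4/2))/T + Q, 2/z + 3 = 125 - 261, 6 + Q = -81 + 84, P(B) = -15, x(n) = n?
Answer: 41*√2/2 ≈ 28.991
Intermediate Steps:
Q = -3 (Q = -6 + (-81 + 84) = -6 + 3 = -3)
z = -2/139 (z = 2/(-3 + (125 - 261)) = 2/(-3 - 136) = 2/(-139) = 2*(-1/139) = -2/139 ≈ -0.014388)
R(T) = -3 - 15/T (R(T) = -15/T - 3 = -3 - 15/T)
√(x(-199) + R(z)) = √(-199 + (-3 - 15/(-2/139))) = √(-199 + (-3 - 15*(-139/2))) = √(-199 + (-3 + 2085/2)) = √(-199 + 2079/2) = √(1681/2) = 41*√2/2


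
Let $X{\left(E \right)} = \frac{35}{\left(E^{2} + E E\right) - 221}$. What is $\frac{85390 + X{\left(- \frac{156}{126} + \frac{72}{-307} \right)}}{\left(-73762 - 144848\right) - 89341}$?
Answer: $- \frac{768963649801315}{2773200291679867} \approx -0.27728$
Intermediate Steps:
$X{\left(E \right)} = \frac{35}{-221 + 2 E^{2}}$ ($X{\left(E \right)} = \frac{35}{\left(E^{2} + E^{2}\right) - 221} = \frac{35}{2 E^{2} - 221} = \frac{35}{-221 + 2 E^{2}}$)
$\frac{85390 + X{\left(- \frac{156}{126} + \frac{72}{-307} \right)}}{\left(-73762 - 144848\right) - 89341} = \frac{85390 + \frac{35}{-221 + 2 \left(- \frac{156}{126} + \frac{72}{-307}\right)^{2}}}{\left(-73762 - 144848\right) - 89341} = \frac{85390 + \frac{35}{-221 + 2 \left(\left(-156\right) \frac{1}{126} + 72 \left(- \frac{1}{307}\right)\right)^{2}}}{\left(-73762 - 144848\right) - 89341} = \frac{85390 + \frac{35}{-221 + 2 \left(- \frac{26}{21} - \frac{72}{307}\right)^{2}}}{-218610 - 89341} = \frac{85390 + \frac{35}{-221 + 2 \left(- \frac{9494}{6447}\right)^{2}}}{-307951} = \left(85390 + \frac{35}{-221 + 2 \cdot \frac{90136036}{41563809}}\right) \left(- \frac{1}{307951}\right) = \left(85390 + \frac{35}{-221 + \frac{180272072}{41563809}}\right) \left(- \frac{1}{307951}\right) = \left(85390 + \frac{35}{- \frac{9005329717}{41563809}}\right) \left(- \frac{1}{307951}\right) = \left(85390 + 35 \left(- \frac{41563809}{9005329717}\right)\right) \left(- \frac{1}{307951}\right) = \left(85390 - \frac{1454733315}{9005329717}\right) \left(- \frac{1}{307951}\right) = \frac{768963649801315}{9005329717} \left(- \frac{1}{307951}\right) = - \frac{768963649801315}{2773200291679867}$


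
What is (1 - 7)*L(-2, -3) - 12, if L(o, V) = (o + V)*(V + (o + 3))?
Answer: -72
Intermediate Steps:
L(o, V) = (V + o)*(3 + V + o) (L(o, V) = (V + o)*(V + (3 + o)) = (V + o)*(3 + V + o))
(1 - 7)*L(-2, -3) - 12 = (1 - 7)*((-3)² + (-2)² + 3*(-3) + 3*(-2) + 2*(-3)*(-2)) - 12 = -6*(9 + 4 - 9 - 6 + 12) - 12 = -6*10 - 12 = -60 - 12 = -72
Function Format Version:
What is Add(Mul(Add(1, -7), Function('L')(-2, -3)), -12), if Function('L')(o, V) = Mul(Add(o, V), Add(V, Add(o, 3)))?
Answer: -72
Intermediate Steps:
Function('L')(o, V) = Mul(Add(V, o), Add(3, V, o)) (Function('L')(o, V) = Mul(Add(V, o), Add(V, Add(3, o))) = Mul(Add(V, o), Add(3, V, o)))
Add(Mul(Add(1, -7), Function('L')(-2, -3)), -12) = Add(Mul(Add(1, -7), Add(Pow(-3, 2), Pow(-2, 2), Mul(3, -3), Mul(3, -2), Mul(2, -3, -2))), -12) = Add(Mul(-6, Add(9, 4, -9, -6, 12)), -12) = Add(Mul(-6, 10), -12) = Add(-60, -12) = -72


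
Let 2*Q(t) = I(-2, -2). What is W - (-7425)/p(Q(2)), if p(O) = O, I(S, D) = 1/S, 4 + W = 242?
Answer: -29462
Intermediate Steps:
W = 238 (W = -4 + 242 = 238)
Q(t) = -1/4 (Q(t) = (1/2)/(-2) = (1/2)*(-1/2) = -1/4)
W - (-7425)/p(Q(2)) = 238 - (-7425)/(-1/4) = 238 - (-7425)*(-4) = 238 - 297*100 = 238 - 29700 = -29462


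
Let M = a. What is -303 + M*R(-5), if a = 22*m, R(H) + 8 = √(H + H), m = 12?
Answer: -2415 + 264*I*√10 ≈ -2415.0 + 834.84*I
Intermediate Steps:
R(H) = -8 + √2*√H (R(H) = -8 + √(H + H) = -8 + √(2*H) = -8 + √2*√H)
a = 264 (a = 22*12 = 264)
M = 264
-303 + M*R(-5) = -303 + 264*(-8 + √2*√(-5)) = -303 + 264*(-8 + √2*(I*√5)) = -303 + 264*(-8 + I*√10) = -303 + (-2112 + 264*I*√10) = -2415 + 264*I*√10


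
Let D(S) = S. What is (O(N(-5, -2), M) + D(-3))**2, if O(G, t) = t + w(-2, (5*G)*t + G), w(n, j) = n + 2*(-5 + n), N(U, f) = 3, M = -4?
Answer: 529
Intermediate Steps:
w(n, j) = -10 + 3*n (w(n, j) = n + (-10 + 2*n) = -10 + 3*n)
O(G, t) = -16 + t (O(G, t) = t + (-10 + 3*(-2)) = t + (-10 - 6) = t - 16 = -16 + t)
(O(N(-5, -2), M) + D(-3))**2 = ((-16 - 4) - 3)**2 = (-20 - 3)**2 = (-23)**2 = 529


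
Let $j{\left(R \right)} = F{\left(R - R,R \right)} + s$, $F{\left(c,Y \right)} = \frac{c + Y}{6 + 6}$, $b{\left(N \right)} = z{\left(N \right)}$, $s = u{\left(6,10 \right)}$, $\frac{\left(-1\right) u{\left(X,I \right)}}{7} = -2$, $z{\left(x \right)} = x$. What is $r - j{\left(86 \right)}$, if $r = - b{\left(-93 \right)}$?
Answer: $\frac{431}{6} \approx 71.833$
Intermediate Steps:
$u{\left(X,I \right)} = 14$ ($u{\left(X,I \right)} = \left(-7\right) \left(-2\right) = 14$)
$s = 14$
$b{\left(N \right)} = N$
$F{\left(c,Y \right)} = \frac{Y}{12} + \frac{c}{12}$ ($F{\left(c,Y \right)} = \frac{Y + c}{12} = \left(Y + c\right) \frac{1}{12} = \frac{Y}{12} + \frac{c}{12}$)
$r = 93$ ($r = \left(-1\right) \left(-93\right) = 93$)
$j{\left(R \right)} = 14 + \frac{R}{12}$ ($j{\left(R \right)} = \left(\frac{R}{12} + \frac{R - R}{12}\right) + 14 = \left(\frac{R}{12} + \frac{1}{12} \cdot 0\right) + 14 = \left(\frac{R}{12} + 0\right) + 14 = \frac{R}{12} + 14 = 14 + \frac{R}{12}$)
$r - j{\left(86 \right)} = 93 - \left(14 + \frac{1}{12} \cdot 86\right) = 93 - \left(14 + \frac{43}{6}\right) = 93 - \frac{127}{6} = \frac{431}{6}$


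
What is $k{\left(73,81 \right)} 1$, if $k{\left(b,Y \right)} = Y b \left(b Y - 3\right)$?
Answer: $34945830$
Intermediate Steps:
$k{\left(b,Y \right)} = Y b \left(-3 + Y b\right)$ ($k{\left(b,Y \right)} = Y b \left(Y b - 3\right) = Y b \left(-3 + Y b\right)$)
$k{\left(73,81 \right)} 1 = 81 \cdot 73 \left(-3 + 81 \cdot 73\right) 1 = 81 \cdot 73 \left(-3 + 5913\right) 1 = 81 \cdot 73 \cdot 5910 \cdot 1 = 34945830 \cdot 1 = 34945830$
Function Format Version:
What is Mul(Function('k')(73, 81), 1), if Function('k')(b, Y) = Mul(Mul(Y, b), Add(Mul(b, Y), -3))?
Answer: 34945830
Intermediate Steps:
Function('k')(b, Y) = Mul(Y, b, Add(-3, Mul(Y, b))) (Function('k')(b, Y) = Mul(Mul(Y, b), Add(Mul(Y, b), -3)) = Mul(Mul(Y, b), Add(-3, Mul(Y, b))) = Mul(Y, b, Add(-3, Mul(Y, b))))
Mul(Function('k')(73, 81), 1) = Mul(Mul(81, 73, Add(-3, Mul(81, 73))), 1) = Mul(Mul(81, 73, Add(-3, 5913)), 1) = Mul(Mul(81, 73, 5910), 1) = Mul(34945830, 1) = 34945830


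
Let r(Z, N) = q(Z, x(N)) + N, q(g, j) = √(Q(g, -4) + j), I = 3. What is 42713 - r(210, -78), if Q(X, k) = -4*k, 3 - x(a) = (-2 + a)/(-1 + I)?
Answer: 42791 - √59 ≈ 42783.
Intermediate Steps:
x(a) = 4 - a/2 (x(a) = 3 - (-2 + a)/(-1 + 3) = 3 - (-2 + a)/2 = 3 - (-1 + a/2) = 3 + (1 - a/2) = 4 - a/2)
q(g, j) = √(16 + j) (q(g, j) = √(-4*(-4) + j) = √(16 + j))
r(Z, N) = N + √(20 - N/2) (r(Z, N) = √(16 + (4 - N/2)) + N = √(20 - N/2) + N = N + √(20 - N/2))
42713 - r(210, -78) = 42713 - (-78 + √(80 - 2*(-78))/2) = 42713 - (-78 + √(80 + 156)/2) = 42713 - (-78 + √236/2) = 42713 - (-78 + (2*√59)/2) = 42713 - (-78 + √59) = 42713 + (78 - √59) = 42791 - √59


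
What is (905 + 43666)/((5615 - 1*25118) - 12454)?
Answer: -44571/31957 ≈ -1.3947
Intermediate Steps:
(905 + 43666)/((5615 - 1*25118) - 12454) = 44571/((5615 - 25118) - 12454) = 44571/(-19503 - 12454) = 44571/(-31957) = 44571*(-1/31957) = -44571/31957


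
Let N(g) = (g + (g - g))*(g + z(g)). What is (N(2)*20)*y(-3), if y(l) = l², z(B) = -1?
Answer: 360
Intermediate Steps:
N(g) = g*(-1 + g) (N(g) = (g + (g - g))*(g - 1) = (g + 0)*(-1 + g) = g*(-1 + g))
(N(2)*20)*y(-3) = ((2*(-1 + 2))*20)*(-3)² = ((2*1)*20)*9 = (2*20)*9 = 40*9 = 360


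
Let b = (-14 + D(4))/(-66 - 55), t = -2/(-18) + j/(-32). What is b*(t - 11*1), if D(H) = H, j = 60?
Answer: -4595/4356 ≈ -1.0549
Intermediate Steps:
t = -127/72 (t = -2/(-18) + 60/(-32) = -2*(-1/18) + 60*(-1/32) = ⅑ - 15/8 = -127/72 ≈ -1.7639)
b = 10/121 (b = (-14 + 4)/(-66 - 55) = -10/(-121) = -10*(-1/121) = 10/121 ≈ 0.082645)
b*(t - 11*1) = 10*(-127/72 - 11*1)/121 = 10*(-127/72 - 11)/121 = (10/121)*(-919/72) = -4595/4356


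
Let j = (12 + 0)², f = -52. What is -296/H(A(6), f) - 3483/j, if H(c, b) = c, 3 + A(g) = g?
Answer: -5897/48 ≈ -122.85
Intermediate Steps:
A(g) = -3 + g
j = 144 (j = 12² = 144)
-296/H(A(6), f) - 3483/j = -296/(-3 + 6) - 3483/144 = -296/3 - 3483*1/144 = -296*⅓ - 387/16 = -296/3 - 387/16 = -5897/48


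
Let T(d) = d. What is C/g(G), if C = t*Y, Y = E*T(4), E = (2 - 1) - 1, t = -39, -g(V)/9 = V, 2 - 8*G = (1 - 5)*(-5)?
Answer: 0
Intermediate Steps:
G = -9/4 (G = 1/4 - (1 - 5)*(-5)/8 = 1/4 - (-1)*(-5)/2 = 1/4 - 1/8*20 = 1/4 - 5/2 = -9/4 ≈ -2.2500)
g(V) = -9*V
E = 0 (E = 1 - 1 = 0)
Y = 0 (Y = 0*4 = 0)
C = 0 (C = -39*0 = 0)
C/g(G) = 0/((-9*(-9/4))) = 0/(81/4) = 0*(4/81) = 0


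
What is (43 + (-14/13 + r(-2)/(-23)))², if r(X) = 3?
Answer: 156150016/89401 ≈ 1746.6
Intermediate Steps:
(43 + (-14/13 + r(-2)/(-23)))² = (43 + (-14/13 + 3/(-23)))² = (43 + (-14*1/13 + 3*(-1/23)))² = (43 + (-14/13 - 3/23))² = (43 - 361/299)² = (12496/299)² = 156150016/89401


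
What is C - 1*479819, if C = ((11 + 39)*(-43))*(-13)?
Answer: -451869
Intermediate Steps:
C = 27950 (C = (50*(-43))*(-13) = -2150*(-13) = 27950)
C - 1*479819 = 27950 - 1*479819 = 27950 - 479819 = -451869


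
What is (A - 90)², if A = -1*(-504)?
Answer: 171396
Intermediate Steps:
A = 504
(A - 90)² = (504 - 90)² = 414² = 171396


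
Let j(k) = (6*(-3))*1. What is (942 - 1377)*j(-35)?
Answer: 7830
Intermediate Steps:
j(k) = -18 (j(k) = -18*1 = -18)
(942 - 1377)*j(-35) = (942 - 1377)*(-18) = -435*(-18) = 7830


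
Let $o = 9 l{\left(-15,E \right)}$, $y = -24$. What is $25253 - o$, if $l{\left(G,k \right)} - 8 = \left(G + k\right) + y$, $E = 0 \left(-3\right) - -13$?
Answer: $25415$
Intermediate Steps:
$E = 13$ ($E = 0 + 13 = 13$)
$l{\left(G,k \right)} = -16 + G + k$ ($l{\left(G,k \right)} = 8 - \left(24 - G - k\right) = 8 + \left(-24 + G + k\right) = -16 + G + k$)
$o = -162$ ($o = 9 \left(-16 - 15 + 13\right) = 9 \left(-18\right) = -162$)
$25253 - o = 25253 - -162 = 25253 + 162 = 25415$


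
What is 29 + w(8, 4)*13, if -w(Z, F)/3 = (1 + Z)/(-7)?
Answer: 554/7 ≈ 79.143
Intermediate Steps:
w(Z, F) = 3/7 + 3*Z/7 (w(Z, F) = -3*(1 + Z)/(-7) = -3*(1 + Z)*(-1)/7 = -3*(-⅐ - Z/7) = 3/7 + 3*Z/7)
29 + w(8, 4)*13 = 29 + (3/7 + (3/7)*8)*13 = 29 + (3/7 + 24/7)*13 = 29 + (27/7)*13 = 29 + 351/7 = 554/7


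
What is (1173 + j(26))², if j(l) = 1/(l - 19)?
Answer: 67436944/49 ≈ 1.3763e+6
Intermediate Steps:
j(l) = 1/(-19 + l)
(1173 + j(26))² = (1173 + 1/(-19 + 26))² = (1173 + 1/7)² = (1173 + ⅐)² = (8212/7)² = 67436944/49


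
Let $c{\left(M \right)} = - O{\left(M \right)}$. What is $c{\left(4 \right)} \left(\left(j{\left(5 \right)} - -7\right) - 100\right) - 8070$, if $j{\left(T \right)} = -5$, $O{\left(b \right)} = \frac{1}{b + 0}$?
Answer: $- \frac{16091}{2} \approx -8045.5$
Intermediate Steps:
$O{\left(b \right)} = \frac{1}{b}$
$c{\left(M \right)} = - \frac{1}{M}$
$c{\left(4 \right)} \left(\left(j{\left(5 \right)} - -7\right) - 100\right) - 8070 = - \frac{1}{4} \left(\left(-5 - -7\right) - 100\right) - 8070 = \left(-1\right) \frac{1}{4} \left(\left(-5 + 7\right) - 100\right) - 8070 = - \frac{2 - 100}{4} - 8070 = \left(- \frac{1}{4}\right) \left(-98\right) - 8070 = \frac{49}{2} - 8070 = - \frac{16091}{2}$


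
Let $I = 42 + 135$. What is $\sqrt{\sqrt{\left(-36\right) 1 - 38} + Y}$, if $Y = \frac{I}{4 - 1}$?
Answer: $\sqrt{59 + i \sqrt{74}} \approx 7.7014 + 0.55849 i$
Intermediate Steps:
$I = 177$
$Y = 59$ ($Y = \frac{177}{4 - 1} = \frac{177}{3} = 177 \cdot \frac{1}{3} = 59$)
$\sqrt{\sqrt{\left(-36\right) 1 - 38} + Y} = \sqrt{\sqrt{\left(-36\right) 1 - 38} + 59} = \sqrt{\sqrt{-36 - 38} + 59} = \sqrt{\sqrt{-74} + 59} = \sqrt{i \sqrt{74} + 59} = \sqrt{59 + i \sqrt{74}}$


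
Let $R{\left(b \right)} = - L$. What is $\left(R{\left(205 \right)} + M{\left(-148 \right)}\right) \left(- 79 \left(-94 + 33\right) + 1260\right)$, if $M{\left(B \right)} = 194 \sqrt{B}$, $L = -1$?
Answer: $6079 + 2358652 i \sqrt{37} \approx 6079.0 + 1.4347 \cdot 10^{7} i$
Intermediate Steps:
$R{\left(b \right)} = 1$ ($R{\left(b \right)} = \left(-1\right) \left(-1\right) = 1$)
$\left(R{\left(205 \right)} + M{\left(-148 \right)}\right) \left(- 79 \left(-94 + 33\right) + 1260\right) = \left(1 + 194 \sqrt{-148}\right) \left(- 79 \left(-94 + 33\right) + 1260\right) = \left(1 + 194 \cdot 2 i \sqrt{37}\right) \left(\left(-79\right) \left(-61\right) + 1260\right) = \left(1 + 388 i \sqrt{37}\right) \left(4819 + 1260\right) = \left(1 + 388 i \sqrt{37}\right) 6079 = 6079 + 2358652 i \sqrt{37}$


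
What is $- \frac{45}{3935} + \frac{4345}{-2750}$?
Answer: $- \frac{62623}{39350} \approx -1.5914$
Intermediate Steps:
$- \frac{45}{3935} + \frac{4345}{-2750} = \left(-45\right) \frac{1}{3935} + 4345 \left(- \frac{1}{2750}\right) = - \frac{9}{787} - \frac{79}{50} = - \frac{62623}{39350}$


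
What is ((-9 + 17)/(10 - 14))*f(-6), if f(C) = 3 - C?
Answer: -18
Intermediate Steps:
((-9 + 17)/(10 - 14))*f(-6) = ((-9 + 17)/(10 - 14))*(3 - 1*(-6)) = (8/(-4))*(3 + 6) = (8*(-¼))*9 = -2*9 = -18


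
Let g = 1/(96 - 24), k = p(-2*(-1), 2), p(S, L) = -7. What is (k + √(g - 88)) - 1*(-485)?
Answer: 478 + I*√12670/12 ≈ 478.0 + 9.3801*I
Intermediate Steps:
k = -7
g = 1/72 ≈ 0.013889
(k + √(g - 88)) - 1*(-485) = (-7 + √(1/72 - 88)) - 1*(-485) = (-7 + √(-6335/72)) + 485 = (-7 + I*√12670/12) + 485 = 478 + I*√12670/12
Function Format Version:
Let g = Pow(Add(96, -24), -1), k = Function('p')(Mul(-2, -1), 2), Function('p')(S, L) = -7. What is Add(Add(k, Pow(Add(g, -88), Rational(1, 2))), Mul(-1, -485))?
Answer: Add(478, Mul(Rational(1, 12), I, Pow(12670, Rational(1, 2)))) ≈ Add(478.00, Mul(9.3801, I))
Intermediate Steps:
k = -7
g = Rational(1, 72) (g = Pow(72, -1) = Rational(1, 72) ≈ 0.013889)
Add(Add(k, Pow(Add(g, -88), Rational(1, 2))), Mul(-1, -485)) = Add(Add(-7, Pow(Add(Rational(1, 72), -88), Rational(1, 2))), Mul(-1, -485)) = Add(Add(-7, Pow(Rational(-6335, 72), Rational(1, 2))), 485) = Add(Add(-7, Mul(Rational(1, 12), I, Pow(12670, Rational(1, 2)))), 485) = Add(478, Mul(Rational(1, 12), I, Pow(12670, Rational(1, 2))))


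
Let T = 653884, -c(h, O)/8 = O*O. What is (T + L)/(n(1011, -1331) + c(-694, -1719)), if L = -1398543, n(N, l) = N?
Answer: 744659/23638677 ≈ 0.031502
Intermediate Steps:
c(h, O) = -8*O**2 (c(h, O) = -8*O*O = -8*O**2)
(T + L)/(n(1011, -1331) + c(-694, -1719)) = (653884 - 1398543)/(1011 - 8*(-1719)**2) = -744659/(1011 - 8*2954961) = -744659/(1011 - 23639688) = -744659/(-23638677) = -744659*(-1/23638677) = 744659/23638677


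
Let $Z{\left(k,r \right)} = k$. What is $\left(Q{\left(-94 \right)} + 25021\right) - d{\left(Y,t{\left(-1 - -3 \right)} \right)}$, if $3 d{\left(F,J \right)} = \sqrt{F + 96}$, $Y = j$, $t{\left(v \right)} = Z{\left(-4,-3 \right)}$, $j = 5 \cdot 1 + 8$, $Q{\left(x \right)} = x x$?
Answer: $33857 - \frac{\sqrt{109}}{3} \approx 33854.0$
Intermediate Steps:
$Q{\left(x \right)} = x^{2}$
$j = 13$ ($j = 5 + 8 = 13$)
$t{\left(v \right)} = -4$
$Y = 13$
$d{\left(F,J \right)} = \frac{\sqrt{96 + F}}{3}$ ($d{\left(F,J \right)} = \frac{\sqrt{F + 96}}{3} = \frac{\sqrt{96 + F}}{3}$)
$\left(Q{\left(-94 \right)} + 25021\right) - d{\left(Y,t{\left(-1 - -3 \right)} \right)} = \left(\left(-94\right)^{2} + 25021\right) - \frac{\sqrt{96 + 13}}{3} = \left(8836 + 25021\right) - \frac{\sqrt{109}}{3} = 33857 - \frac{\sqrt{109}}{3}$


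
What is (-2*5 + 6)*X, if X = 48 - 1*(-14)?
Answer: -248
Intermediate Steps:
X = 62 (X = 48 + 14 = 62)
(-2*5 + 6)*X = (-2*5 + 6)*62 = (-10 + 6)*62 = -4*62 = -248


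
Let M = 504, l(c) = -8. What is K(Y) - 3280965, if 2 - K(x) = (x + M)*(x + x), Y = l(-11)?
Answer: -3273027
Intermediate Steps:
Y = -8
K(x) = 2 - 2*x*(504 + x) (K(x) = 2 - (x + 504)*(x + x) = 2 - (504 + x)*2*x = 2 - 2*x*(504 + x))
K(Y) - 3280965 = (2 - 1008*(-8) - 2*(-8)**2) - 3280965 = (2 + 8064 - 2*64) - 3280965 = (2 + 8064 - 128) - 3280965 = 7938 - 3280965 = -3273027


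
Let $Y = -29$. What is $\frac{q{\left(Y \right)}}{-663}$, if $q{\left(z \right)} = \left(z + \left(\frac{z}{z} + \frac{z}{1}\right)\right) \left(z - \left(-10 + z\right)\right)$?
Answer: $\frac{190}{221} \approx 0.85973$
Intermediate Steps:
$q{\left(z \right)} = 10 + 20 z$ ($q{\left(z \right)} = \left(z + \left(1 + z 1\right)\right) 10 = \left(z + \left(1 + z\right)\right) 10 = \left(1 + 2 z\right) 10 = 10 + 20 z$)
$\frac{q{\left(Y \right)}}{-663} = \frac{10 + 20 \left(-29\right)}{-663} = \left(10 - 580\right) \left(- \frac{1}{663}\right) = \left(-570\right) \left(- \frac{1}{663}\right) = \frac{190}{221}$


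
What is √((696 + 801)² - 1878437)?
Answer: 2*√90643 ≈ 602.14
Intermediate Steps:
√((696 + 801)² - 1878437) = √(1497² - 1878437) = √(2241009 - 1878437) = √362572 = 2*√90643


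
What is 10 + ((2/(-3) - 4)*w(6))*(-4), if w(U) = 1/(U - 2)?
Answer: 44/3 ≈ 14.667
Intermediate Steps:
w(U) = 1/(-2 + U)
10 + ((2/(-3) - 4)*w(6))*(-4) = 10 + ((2/(-3) - 4)/(-2 + 6))*(-4) = 10 + ((2*(-⅓) - 4)/4)*(-4) = 10 + ((-⅔ - 4)*(¼))*(-4) = 10 - 14/3*¼*(-4) = 10 - 7/6*(-4) = 10 + 14/3 = 44/3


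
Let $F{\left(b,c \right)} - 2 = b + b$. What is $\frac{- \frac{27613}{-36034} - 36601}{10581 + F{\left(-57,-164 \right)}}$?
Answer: $- \frac{1318852821}{377239946} \approx -3.4961$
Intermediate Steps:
$F{\left(b,c \right)} = 2 + 2 b$ ($F{\left(b,c \right)} = 2 + \left(b + b\right) = 2 + 2 b$)
$\frac{- \frac{27613}{-36034} - 36601}{10581 + F{\left(-57,-164 \right)}} = \frac{- \frac{27613}{-36034} - 36601}{10581 + \left(2 + 2 \left(-57\right)\right)} = \frac{\left(-27613\right) \left(- \frac{1}{36034}\right) - 36601}{10581 + \left(2 - 114\right)} = \frac{\frac{27613}{36034} - 36601}{10581 - 112} = - \frac{1318852821}{36034 \cdot 10469} = \left(- \frac{1318852821}{36034}\right) \frac{1}{10469} = - \frac{1318852821}{377239946}$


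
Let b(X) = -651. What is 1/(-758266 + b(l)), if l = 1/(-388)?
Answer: -1/758917 ≈ -1.3177e-6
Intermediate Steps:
l = -1/388 ≈ -0.0025773
1/(-758266 + b(l)) = 1/(-758266 - 651) = 1/(-758917) = -1/758917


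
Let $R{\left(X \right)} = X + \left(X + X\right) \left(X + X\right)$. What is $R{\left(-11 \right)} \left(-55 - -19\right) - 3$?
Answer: $-17031$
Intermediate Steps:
$R{\left(X \right)} = X + 4 X^{2}$ ($R{\left(X \right)} = X + 2 X 2 X = X + 4 X^{2}$)
$R{\left(-11 \right)} \left(-55 - -19\right) - 3 = - 11 \left(1 + 4 \left(-11\right)\right) \left(-55 - -19\right) - 3 = - 11 \left(1 - 44\right) \left(-55 + 19\right) - 3 = \left(-11\right) \left(-43\right) \left(-36\right) - 3 = 473 \left(-36\right) - 3 = -17028 - 3 = -17031$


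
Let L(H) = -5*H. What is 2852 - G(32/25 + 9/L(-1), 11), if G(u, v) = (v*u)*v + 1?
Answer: 61958/25 ≈ 2478.3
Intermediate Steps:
G(u, v) = 1 + u*v**2 (G(u, v) = (u*v)*v + 1 = u*v**2 + 1 = 1 + u*v**2)
2852 - G(32/25 + 9/L(-1), 11) = 2852 - (1 + (32/25 + 9/((-5*(-1))))*11**2) = 2852 - (1 + (32*(1/25) + 9/5)*121) = 2852 - (1 + (32/25 + 9*(1/5))*121) = 2852 - (1 + (32/25 + 9/5)*121) = 2852 - (1 + (77/25)*121) = 2852 - (1 + 9317/25) = 2852 - 1*9342/25 = 2852 - 9342/25 = 61958/25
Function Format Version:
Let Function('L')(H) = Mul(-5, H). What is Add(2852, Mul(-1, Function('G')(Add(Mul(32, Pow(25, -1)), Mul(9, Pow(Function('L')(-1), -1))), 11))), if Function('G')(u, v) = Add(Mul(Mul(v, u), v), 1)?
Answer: Rational(61958, 25) ≈ 2478.3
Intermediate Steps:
Function('G')(u, v) = Add(1, Mul(u, Pow(v, 2))) (Function('G')(u, v) = Add(Mul(Mul(u, v), v), 1) = Add(Mul(u, Pow(v, 2)), 1) = Add(1, Mul(u, Pow(v, 2))))
Add(2852, Mul(-1, Function('G')(Add(Mul(32, Pow(25, -1)), Mul(9, Pow(Function('L')(-1), -1))), 11))) = Add(2852, Mul(-1, Add(1, Mul(Add(Mul(32, Pow(25, -1)), Mul(9, Pow(Mul(-5, -1), -1))), Pow(11, 2))))) = Add(2852, Mul(-1, Add(1, Mul(Add(Mul(32, Rational(1, 25)), Mul(9, Pow(5, -1))), 121)))) = Add(2852, Mul(-1, Add(1, Mul(Add(Rational(32, 25), Mul(9, Rational(1, 5))), 121)))) = Add(2852, Mul(-1, Add(1, Mul(Add(Rational(32, 25), Rational(9, 5)), 121)))) = Add(2852, Mul(-1, Add(1, Mul(Rational(77, 25), 121)))) = Add(2852, Mul(-1, Add(1, Rational(9317, 25)))) = Add(2852, Mul(-1, Rational(9342, 25))) = Add(2852, Rational(-9342, 25)) = Rational(61958, 25)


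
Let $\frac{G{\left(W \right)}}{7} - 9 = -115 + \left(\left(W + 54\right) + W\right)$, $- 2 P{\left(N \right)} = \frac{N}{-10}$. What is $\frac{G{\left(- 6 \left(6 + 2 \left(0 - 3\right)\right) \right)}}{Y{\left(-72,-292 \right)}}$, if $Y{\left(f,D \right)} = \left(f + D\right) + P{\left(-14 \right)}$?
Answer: $\frac{520}{521} \approx 0.99808$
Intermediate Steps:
$P{\left(N \right)} = \frac{N}{20}$ ($P{\left(N \right)} = - \frac{N \frac{1}{-10}}{2} = - \frac{N \left(- \frac{1}{10}\right)}{2} = - \frac{\left(- \frac{1}{10}\right) N}{2} = \frac{N}{20}$)
$Y{\left(f,D \right)} = - \frac{7}{10} + D + f$ ($Y{\left(f,D \right)} = \left(f + D\right) + \frac{1}{20} \left(-14\right) = \left(D + f\right) - \frac{7}{10} = - \frac{7}{10} + D + f$)
$G{\left(W \right)} = -364 + 14 W$ ($G{\left(W \right)} = 63 + 7 \left(-115 + \left(\left(W + 54\right) + W\right)\right) = 63 + 7 \left(-115 + \left(\left(54 + W\right) + W\right)\right) = 63 + 7 \left(-115 + \left(54 + 2 W\right)\right) = 63 + 7 \left(-61 + 2 W\right) = 63 + \left(-427 + 14 W\right) = -364 + 14 W$)
$\frac{G{\left(- 6 \left(6 + 2 \left(0 - 3\right)\right) \right)}}{Y{\left(-72,-292 \right)}} = \frac{-364 + 14 \left(- 6 \left(6 + 2 \left(0 - 3\right)\right)\right)}{- \frac{7}{10} - 292 - 72} = \frac{-364 + 14 \left(- 6 \left(6 + 2 \left(-3\right)\right)\right)}{- \frac{3647}{10}} = \left(-364 + 14 \left(- 6 \left(6 - 6\right)\right)\right) \left(- \frac{10}{3647}\right) = \left(-364 + 14 \left(\left(-6\right) 0\right)\right) \left(- \frac{10}{3647}\right) = \left(-364 + 14 \cdot 0\right) \left(- \frac{10}{3647}\right) = \left(-364 + 0\right) \left(- \frac{10}{3647}\right) = \left(-364\right) \left(- \frac{10}{3647}\right) = \frac{520}{521}$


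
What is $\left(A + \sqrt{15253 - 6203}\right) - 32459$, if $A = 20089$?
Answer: $-12370 + 5 \sqrt{362} \approx -12275.0$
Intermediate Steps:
$\left(A + \sqrt{15253 - 6203}\right) - 32459 = \left(20089 + \sqrt{15253 - 6203}\right) - 32459 = \left(20089 + \sqrt{9050}\right) - 32459 = \left(20089 + 5 \sqrt{362}\right) - 32459 = -12370 + 5 \sqrt{362}$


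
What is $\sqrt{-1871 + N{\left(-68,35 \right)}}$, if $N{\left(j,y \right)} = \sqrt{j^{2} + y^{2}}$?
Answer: $\sqrt{-1871 + \sqrt{5849}} \approx 42.362 i$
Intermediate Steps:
$\sqrt{-1871 + N{\left(-68,35 \right)}} = \sqrt{-1871 + \sqrt{\left(-68\right)^{2} + 35^{2}}} = \sqrt{-1871 + \sqrt{4624 + 1225}} = \sqrt{-1871 + \sqrt{5849}}$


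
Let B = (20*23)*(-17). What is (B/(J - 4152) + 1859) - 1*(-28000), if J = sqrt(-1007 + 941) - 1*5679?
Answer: 961969410671/32216209 + 7820*I*sqrt(66)/96648627 ≈ 29860.0 + 0.00065733*I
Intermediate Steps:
J = -5679 + I*sqrt(66) (J = sqrt(-66) - 5679 = I*sqrt(66) - 5679 = -5679 + I*sqrt(66) ≈ -5679.0 + 8.124*I)
B = -7820 (B = 460*(-17) = -7820)
(B/(J - 4152) + 1859) - 1*(-28000) = (-7820/((-5679 + I*sqrt(66)) - 4152) + 1859) - 1*(-28000) = (-7820/(-9831 + I*sqrt(66)) + 1859) + 28000 = (1859 - 7820/(-9831 + I*sqrt(66))) + 28000 = 29859 - 7820/(-9831 + I*sqrt(66))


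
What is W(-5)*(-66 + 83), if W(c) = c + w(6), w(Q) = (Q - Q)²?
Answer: -85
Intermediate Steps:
w(Q) = 0 (w(Q) = 0² = 0)
W(c) = c (W(c) = c + 0 = c)
W(-5)*(-66 + 83) = -5*(-66 + 83) = -5*17 = -85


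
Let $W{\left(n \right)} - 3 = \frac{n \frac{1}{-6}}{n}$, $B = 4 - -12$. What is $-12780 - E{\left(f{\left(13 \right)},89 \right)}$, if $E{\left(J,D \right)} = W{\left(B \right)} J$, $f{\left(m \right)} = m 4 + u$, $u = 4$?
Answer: $- \frac{38816}{3} \approx -12939.0$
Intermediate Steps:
$f{\left(m \right)} = 4 + 4 m$ ($f{\left(m \right)} = m 4 + 4 = 4 m + 4 = 4 + 4 m$)
$B = 16$ ($B = 4 + 12 = 16$)
$W{\left(n \right)} = \frac{17}{6}$ ($W{\left(n \right)} = 3 + \frac{n \frac{1}{-6}}{n} = 3 + \frac{n \left(- \frac{1}{6}\right)}{n} = 3 + \frac{\left(- \frac{1}{6}\right) n}{n} = 3 - \frac{1}{6} = \frac{17}{6}$)
$E{\left(J,D \right)} = \frac{17 J}{6}$
$-12780 - E{\left(f{\left(13 \right)},89 \right)} = -12780 - \frac{17 \left(4 + 4 \cdot 13\right)}{6} = -12780 - \frac{17 \left(4 + 52\right)}{6} = -12780 - \frac{17}{6} \cdot 56 = -12780 - \frac{476}{3} = - \frac{38816}{3}$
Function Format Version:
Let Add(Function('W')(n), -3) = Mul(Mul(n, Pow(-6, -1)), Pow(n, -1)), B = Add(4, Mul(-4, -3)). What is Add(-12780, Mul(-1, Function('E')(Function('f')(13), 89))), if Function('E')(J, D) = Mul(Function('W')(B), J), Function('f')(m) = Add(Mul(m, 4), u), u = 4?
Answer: Rational(-38816, 3) ≈ -12939.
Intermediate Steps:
Function('f')(m) = Add(4, Mul(4, m)) (Function('f')(m) = Add(Mul(m, 4), 4) = Add(Mul(4, m), 4) = Add(4, Mul(4, m)))
B = 16 (B = Add(4, 12) = 16)
Function('W')(n) = Rational(17, 6) (Function('W')(n) = Add(3, Mul(Mul(n, Pow(-6, -1)), Pow(n, -1))) = Add(3, Mul(Mul(n, Rational(-1, 6)), Pow(n, -1))) = Add(3, Mul(Mul(Rational(-1, 6), n), Pow(n, -1))) = Add(3, Rational(-1, 6)) = Rational(17, 6))
Function('E')(J, D) = Mul(Rational(17, 6), J)
Add(-12780, Mul(-1, Function('E')(Function('f')(13), 89))) = Add(-12780, Mul(-1, Mul(Rational(17, 6), Add(4, Mul(4, 13))))) = Add(-12780, Mul(-1, Mul(Rational(17, 6), Add(4, 52)))) = Add(-12780, Mul(-1, Mul(Rational(17, 6), 56))) = Add(-12780, Mul(-1, Rational(476, 3))) = Add(-12780, Rational(-476, 3)) = Rational(-38816, 3)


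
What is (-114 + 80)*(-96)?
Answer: 3264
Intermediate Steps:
(-114 + 80)*(-96) = -34*(-96) = 3264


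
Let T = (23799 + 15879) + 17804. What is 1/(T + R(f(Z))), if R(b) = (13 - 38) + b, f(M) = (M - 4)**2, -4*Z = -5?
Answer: 16/919433 ≈ 1.7402e-5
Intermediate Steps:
Z = 5/4 (Z = -1/4*(-5) = 5/4 ≈ 1.2500)
f(M) = (-4 + M)**2
R(b) = -25 + b
T = 57482 (T = 39678 + 17804 = 57482)
1/(T + R(f(Z))) = 1/(57482 + (-25 + (-4 + 5/4)**2)) = 1/(57482 + (-25 + (-11/4)**2)) = 1/(57482 + (-25 + 121/16)) = 1/(57482 - 279/16) = 1/(919433/16) = 16/919433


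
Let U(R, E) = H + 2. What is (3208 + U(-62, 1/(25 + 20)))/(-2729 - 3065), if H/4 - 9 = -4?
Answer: -1615/2897 ≈ -0.55747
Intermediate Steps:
H = 20 (H = 36 + 4*(-4) = 36 - 16 = 20)
U(R, E) = 22 (U(R, E) = 20 + 2 = 22)
(3208 + U(-62, 1/(25 + 20)))/(-2729 - 3065) = (3208 + 22)/(-2729 - 3065) = 3230/(-5794) = 3230*(-1/5794) = -1615/2897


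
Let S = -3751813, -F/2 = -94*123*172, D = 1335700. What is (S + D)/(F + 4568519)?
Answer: -2416113/8545847 ≈ -0.28272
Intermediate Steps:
F = 3977328 (F = -2*(-94*123)*172 = -(-23124)*172 = -2*(-1988664) = 3977328)
(S + D)/(F + 4568519) = (-3751813 + 1335700)/(3977328 + 4568519) = -2416113/8545847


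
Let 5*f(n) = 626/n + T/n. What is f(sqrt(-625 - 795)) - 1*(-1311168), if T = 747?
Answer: 1311168 - 1373*I*sqrt(355)/3550 ≈ 1.3112e+6 - 7.2871*I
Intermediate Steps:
f(n) = 1373/(5*n) (f(n) = (626/n + 747/n)/5 = (1373/n)/5 = 1373/(5*n))
f(sqrt(-625 - 795)) - 1*(-1311168) = 1373/(5*(sqrt(-625 - 795))) - 1*(-1311168) = 1373/(5*(sqrt(-1420))) + 1311168 = 1373/(5*((2*I*sqrt(355)))) + 1311168 = 1373*(-I*sqrt(355)/710)/5 + 1311168 = -1373*I*sqrt(355)/3550 + 1311168 = 1311168 - 1373*I*sqrt(355)/3550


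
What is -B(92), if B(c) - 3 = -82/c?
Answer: -97/46 ≈ -2.1087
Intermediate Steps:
B(c) = 3 - 82/c
-B(92) = -(3 - 82/92) = -(3 - 82*1/92) = -(3 - 41/46) = -1*97/46 = -97/46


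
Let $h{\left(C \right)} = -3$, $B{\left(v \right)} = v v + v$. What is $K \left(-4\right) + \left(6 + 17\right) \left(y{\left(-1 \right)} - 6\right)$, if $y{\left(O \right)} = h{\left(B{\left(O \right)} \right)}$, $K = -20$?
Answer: $-127$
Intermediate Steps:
$B{\left(v \right)} = v + v^{2}$ ($B{\left(v \right)} = v^{2} + v = v + v^{2}$)
$y{\left(O \right)} = -3$
$K \left(-4\right) + \left(6 + 17\right) \left(y{\left(-1 \right)} - 6\right) = \left(-20\right) \left(-4\right) + \left(6 + 17\right) \left(-3 - 6\right) = 80 + 23 \left(-9\right) = 80 - 207 = -127$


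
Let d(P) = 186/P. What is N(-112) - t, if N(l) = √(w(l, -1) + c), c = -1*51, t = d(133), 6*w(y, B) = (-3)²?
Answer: -186/133 + 3*I*√22/2 ≈ -1.3985 + 7.0356*I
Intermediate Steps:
w(y, B) = 3/2 (w(y, B) = (⅙)*(-3)² = (⅙)*9 = 3/2)
t = 186/133 ≈ 1.3985
c = -51
N(l) = 3*I*√22/2 (N(l) = √(3/2 - 51) = √(-99/2) = 3*I*√22/2)
N(-112) - t = 3*I*√22/2 - 1*186/133 = 3*I*√22/2 - 186/133 = -186/133 + 3*I*√22/2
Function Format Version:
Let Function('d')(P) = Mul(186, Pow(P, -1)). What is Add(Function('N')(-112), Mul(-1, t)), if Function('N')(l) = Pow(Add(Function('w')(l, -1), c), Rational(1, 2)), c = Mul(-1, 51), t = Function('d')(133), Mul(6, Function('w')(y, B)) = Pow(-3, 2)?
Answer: Add(Rational(-186, 133), Mul(Rational(3, 2), I, Pow(22, Rational(1, 2)))) ≈ Add(-1.3985, Mul(7.0356, I))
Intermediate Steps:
Function('w')(y, B) = Rational(3, 2) (Function('w')(y, B) = Mul(Rational(1, 6), Pow(-3, 2)) = Mul(Rational(1, 6), 9) = Rational(3, 2))
t = Rational(186, 133) (t = Mul(186, Pow(133, -1)) = Mul(186, Rational(1, 133)) = Rational(186, 133) ≈ 1.3985)
c = -51
Function('N')(l) = Mul(Rational(3, 2), I, Pow(22, Rational(1, 2))) (Function('N')(l) = Pow(Add(Rational(3, 2), -51), Rational(1, 2)) = Pow(Rational(-99, 2), Rational(1, 2)) = Mul(Rational(3, 2), I, Pow(22, Rational(1, 2))))
Add(Function('N')(-112), Mul(-1, t)) = Add(Mul(Rational(3, 2), I, Pow(22, Rational(1, 2))), Mul(-1, Rational(186, 133))) = Add(Mul(Rational(3, 2), I, Pow(22, Rational(1, 2))), Rational(-186, 133)) = Add(Rational(-186, 133), Mul(Rational(3, 2), I, Pow(22, Rational(1, 2))))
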